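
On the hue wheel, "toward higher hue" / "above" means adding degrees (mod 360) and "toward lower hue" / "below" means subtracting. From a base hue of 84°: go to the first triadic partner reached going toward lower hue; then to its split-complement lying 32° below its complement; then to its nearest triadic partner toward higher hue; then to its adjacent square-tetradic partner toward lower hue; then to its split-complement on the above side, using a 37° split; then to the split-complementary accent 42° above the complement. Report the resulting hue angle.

triadic ↓ −120°: 84 − 120 = -36 → -36 + 360 = 324°
split-comp 32° ↓ +148°: 324 + 148 = 472 → 472 − 360 = 112°
triadic ↑ +120°: 112 + 120 = 232°
square ↓ −90°: 232 − 90 = 142°
split-comp 37° ↑ +217°: 142 + 217 = 359°
split-comp 42° ↑ +222°: 359 + 222 = 581 → 581 − 360 = 221°

221°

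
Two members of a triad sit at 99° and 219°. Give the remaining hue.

A triad spaces three hues 120° apart.
The full set is {99°, 219°, 339°}.

339°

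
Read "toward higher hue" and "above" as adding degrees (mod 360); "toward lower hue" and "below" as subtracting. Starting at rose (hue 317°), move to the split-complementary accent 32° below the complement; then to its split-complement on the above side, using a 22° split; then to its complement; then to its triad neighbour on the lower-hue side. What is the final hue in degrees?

317 + 148 = 465 → 465 − 360 = 105°   (split-comp 32° ↓)
105 + 202 = 307°   (split-comp 22° ↑)
307 + 180 = 487 → 487 − 360 = 127°   (complement)
127 − 120 = 7°   (triadic ↓)

7°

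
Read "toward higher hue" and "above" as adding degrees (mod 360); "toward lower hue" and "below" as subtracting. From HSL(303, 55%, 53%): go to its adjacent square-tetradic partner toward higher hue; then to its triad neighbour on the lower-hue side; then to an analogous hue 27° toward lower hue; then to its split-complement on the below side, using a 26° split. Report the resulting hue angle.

40°

303 + 90 = 393 → 393 − 360 = 33°   (square ↑)
33 − 120 = -87 → -87 + 360 = 273°   (triadic ↓)
273 − 27 = 246°   (analog 27° ↓)
246 + 154 = 400 → 400 − 360 = 40°   (split-comp 26° ↓)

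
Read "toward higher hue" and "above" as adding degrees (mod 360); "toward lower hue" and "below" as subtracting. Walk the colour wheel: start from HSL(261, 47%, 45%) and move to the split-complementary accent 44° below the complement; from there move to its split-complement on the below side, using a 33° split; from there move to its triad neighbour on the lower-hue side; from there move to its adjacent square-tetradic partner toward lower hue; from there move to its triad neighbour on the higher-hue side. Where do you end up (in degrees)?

94°

261 + 136 = 397 → 397 − 360 = 37°   (split-comp 44° ↓)
37 + 147 = 184°   (split-comp 33° ↓)
184 − 120 = 64°   (triadic ↓)
64 − 90 = -26 → -26 + 360 = 334°   (square ↓)
334 + 120 = 454 → 454 − 360 = 94°   (triadic ↑)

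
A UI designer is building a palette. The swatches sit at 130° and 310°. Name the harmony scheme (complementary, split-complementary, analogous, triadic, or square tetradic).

Sort the hues: 130°, 310°.
Successive gaps around the wheel: 180°, 180°.
Two hues 180° apart are complementary.

complementary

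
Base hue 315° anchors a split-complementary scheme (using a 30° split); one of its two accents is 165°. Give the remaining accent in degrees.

105°

Split-complementary hues sit 30° either side of the complement.
Complement of the base 315°: 315 + 180 = 495 → 495 − 360 = 135°
The given accent 165° is 30° one side of 135°; the other accent sits 30° the other side: 135 − 30 = 105°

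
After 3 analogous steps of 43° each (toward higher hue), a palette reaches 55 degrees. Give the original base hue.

3 steps of 43° (toward higher hue) give a net shift of +129°.
Start = end − shift: 55 − 129 = -74 → -74 + 360 = 286°

286°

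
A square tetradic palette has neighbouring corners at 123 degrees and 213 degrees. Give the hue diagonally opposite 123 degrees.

303°

A square tetradic scheme places four hues 90° apart; opposite corners are 180° apart.
123 + 180 = 303°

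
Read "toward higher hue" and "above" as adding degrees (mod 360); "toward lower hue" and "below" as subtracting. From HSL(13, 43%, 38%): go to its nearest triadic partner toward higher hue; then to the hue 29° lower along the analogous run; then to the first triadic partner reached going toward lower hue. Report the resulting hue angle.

13 + 120 = 133°   (triadic ↑)
133 − 29 = 104°   (analog 29° ↓)
104 − 120 = -16 → -16 + 360 = 344°   (triadic ↓)

344°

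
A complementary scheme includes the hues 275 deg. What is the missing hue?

95°

The complement sits 180° across the wheel.
The full set through 275° is {95°, 275°}.
Given {275°}, the missing hue is 95°.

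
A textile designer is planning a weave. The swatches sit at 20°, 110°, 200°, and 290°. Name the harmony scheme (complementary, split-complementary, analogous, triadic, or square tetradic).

Sort the hues: 20°, 110°, 200°, 290°.
Successive gaps around the wheel: 90°, 90°, 90°, 90°.
Four hues every 90° form a square tetradic scheme.

square tetradic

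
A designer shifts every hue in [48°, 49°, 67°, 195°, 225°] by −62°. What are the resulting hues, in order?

48 − 62 = -14 → -14 + 360 = 346°
49 − 62 = -13 → -13 + 360 = 347°
67 − 62 = 5°
195 − 62 = 133°
225 − 62 = 163°

346°, 347°, 5°, 133°, 163°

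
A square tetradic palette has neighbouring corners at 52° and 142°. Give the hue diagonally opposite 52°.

232°

A square tetradic scheme places four hues 90° apart; opposite corners are 180° apart.
52 + 180 = 232°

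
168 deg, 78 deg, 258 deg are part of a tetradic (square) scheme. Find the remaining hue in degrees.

A square tetradic scheme places four hues every 90°.
The full set through 78° is {78°, 168°, 258°, 348°}.
Given {78°, 168°, 258°}, the missing hue is 348°.

348°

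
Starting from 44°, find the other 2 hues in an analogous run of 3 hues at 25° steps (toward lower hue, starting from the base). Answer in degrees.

44 − 25 = 19°
44 − 50 = -6 → -6 + 360 = 354°

19° and 354°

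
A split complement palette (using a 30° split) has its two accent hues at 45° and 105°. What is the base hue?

255°

The accents sit 30° either side of the complement, so the complement is their short-arc midpoint on the wheel.
Short-arc midpoint of 45° and 105°: 75°.
Base is 180° from the complement: 75 − 180 = -105 → -105 + 360 = 255°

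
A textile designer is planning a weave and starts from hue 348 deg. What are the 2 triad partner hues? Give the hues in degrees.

A triad places three hues 120° apart.
348 + 120 = 468 → 468 − 360 = 108°
348 + 240 = 588 → 588 − 360 = 228°

108° and 228°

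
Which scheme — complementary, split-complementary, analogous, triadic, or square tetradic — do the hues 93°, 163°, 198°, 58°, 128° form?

analogous

Sort the hues: 58°, 93°, 128°, 163°, 198°.
Successive gaps around the wheel: 35°, 35°, 35°, 35°, 220°.
A run of hues at equal small steps (35°) with one large closing gap is an analogous group.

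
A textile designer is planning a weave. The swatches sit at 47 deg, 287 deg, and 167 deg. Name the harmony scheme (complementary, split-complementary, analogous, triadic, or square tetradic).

Sort the hues: 47°, 167°, 287°.
Successive gaps around the wheel: 120°, 120°, 120°.
Three hues equally spaced 120° apart form a triad.

triadic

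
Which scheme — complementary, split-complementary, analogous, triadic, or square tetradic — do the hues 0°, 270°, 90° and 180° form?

Sort the hues: 0°, 90°, 180°, 270°.
Successive gaps around the wheel: 90°, 90°, 90°, 90°.
Four hues every 90° form a square tetradic scheme.

square tetradic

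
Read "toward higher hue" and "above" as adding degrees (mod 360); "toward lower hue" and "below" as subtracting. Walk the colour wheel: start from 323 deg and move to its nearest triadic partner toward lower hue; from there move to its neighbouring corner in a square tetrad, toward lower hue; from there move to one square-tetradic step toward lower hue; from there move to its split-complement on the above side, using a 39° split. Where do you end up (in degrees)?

242°

triadic ↓ −120°: 323 − 120 = 203°
square ↓ −90°: 203 − 90 = 113°
square ↓ −90°: 113 − 90 = 23°
split-comp 39° ↑ +219°: 23 + 219 = 242°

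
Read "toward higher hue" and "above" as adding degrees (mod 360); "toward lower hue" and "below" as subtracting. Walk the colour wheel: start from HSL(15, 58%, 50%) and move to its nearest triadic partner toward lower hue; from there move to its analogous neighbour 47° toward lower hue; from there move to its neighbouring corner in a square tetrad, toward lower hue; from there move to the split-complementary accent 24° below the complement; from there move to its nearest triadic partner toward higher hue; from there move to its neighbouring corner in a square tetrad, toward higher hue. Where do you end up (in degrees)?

124°

−120° (triadic ↓): 15 − 120 = -105 → -105 + 360 = 255°
−47° (analog 47° ↓): 255 − 47 = 208°
−90° (square ↓): 208 − 90 = 118°
+156° (split-comp 24° ↓): 118 + 156 = 274°
+120° (triadic ↑): 274 + 120 = 394 → 394 − 360 = 34°
+90° (square ↑): 34 + 90 = 124°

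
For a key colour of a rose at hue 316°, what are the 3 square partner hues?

A square tetradic scheme places four hues every 90°.
316 + 90 = 406 → 406 − 360 = 46°
316 + 180 = 496 → 496 − 360 = 136°
316 + 270 = 586 → 586 − 360 = 226°

46°, 136°, and 226°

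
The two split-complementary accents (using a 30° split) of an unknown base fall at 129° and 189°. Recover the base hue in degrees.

The accents sit 30° either side of the complement, so the complement is their short-arc midpoint on the wheel.
Short-arc midpoint of 129° and 189°: 159°.
Base is 180° from the complement: 159 − 180 = -21 → -21 + 360 = 339°

339°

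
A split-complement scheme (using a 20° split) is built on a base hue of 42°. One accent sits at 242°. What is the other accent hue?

202°

Split-complementary hues sit 20° either side of the complement.
Complement of the base 42°: 42 + 180 = 222°
The given accent 242° is 20° one side of 222°; the other accent sits 20° the other side: 222 − 20 = 202°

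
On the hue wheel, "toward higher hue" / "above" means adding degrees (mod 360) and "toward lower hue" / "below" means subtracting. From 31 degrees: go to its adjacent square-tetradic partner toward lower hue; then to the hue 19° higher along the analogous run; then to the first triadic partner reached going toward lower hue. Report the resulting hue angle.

−90° (square ↓): 31 − 90 = -59 → -59 + 360 = 301°
+19° (analog 19° ↑): 301 + 19 = 320°
−120° (triadic ↓): 320 − 120 = 200°

200°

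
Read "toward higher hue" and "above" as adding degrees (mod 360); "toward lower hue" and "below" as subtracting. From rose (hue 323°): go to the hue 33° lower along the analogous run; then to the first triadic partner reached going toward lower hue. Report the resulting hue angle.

323 − 33 = 290°   (analog 33° ↓)
290 − 120 = 170°   (triadic ↓)

170°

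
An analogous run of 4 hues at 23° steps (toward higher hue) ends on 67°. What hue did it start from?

3 steps of 23° (toward higher hue) give a net shift of +69°.
Start = end − shift: 67 − 69 = -2 → -2 + 360 = 358°

358°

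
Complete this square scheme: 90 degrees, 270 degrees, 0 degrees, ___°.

A square tetradic scheme places four hues every 90°.
The full set through 0° is {0°, 90°, 180°, 270°}.
Given {0°, 90°, 270°}, the missing hue is 180°.

180°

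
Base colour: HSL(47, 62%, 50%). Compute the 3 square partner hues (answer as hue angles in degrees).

A square tetradic scheme places four hues every 90°.
47 + 90 = 137°
47 + 180 = 227°
47 + 270 = 317°

137°, 227°, 317°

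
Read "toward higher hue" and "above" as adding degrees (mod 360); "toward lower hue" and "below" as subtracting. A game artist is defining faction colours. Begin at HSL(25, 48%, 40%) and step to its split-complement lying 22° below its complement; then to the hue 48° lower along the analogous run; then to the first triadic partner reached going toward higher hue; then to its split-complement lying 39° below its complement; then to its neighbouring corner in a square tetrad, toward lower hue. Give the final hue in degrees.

306°

split-comp 22° ↓ +158°: 25 + 158 = 183°
analog 48° ↓ −48°: 183 − 48 = 135°
triadic ↑ +120°: 135 + 120 = 255°
split-comp 39° ↓ +141°: 255 + 141 = 396 → 396 − 360 = 36°
square ↓ −90°: 36 − 90 = -54 → -54 + 360 = 306°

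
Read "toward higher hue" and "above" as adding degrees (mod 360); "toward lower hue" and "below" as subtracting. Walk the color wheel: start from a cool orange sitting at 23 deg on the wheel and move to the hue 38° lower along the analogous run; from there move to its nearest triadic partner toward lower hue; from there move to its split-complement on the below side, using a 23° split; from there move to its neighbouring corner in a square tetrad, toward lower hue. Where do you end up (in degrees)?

23 − 38 = -15 → -15 + 360 = 345°   (analog 38° ↓)
345 − 120 = 225°   (triadic ↓)
225 + 157 = 382 → 382 − 360 = 22°   (split-comp 23° ↓)
22 − 90 = -68 → -68 + 360 = 292°   (square ↓)

292°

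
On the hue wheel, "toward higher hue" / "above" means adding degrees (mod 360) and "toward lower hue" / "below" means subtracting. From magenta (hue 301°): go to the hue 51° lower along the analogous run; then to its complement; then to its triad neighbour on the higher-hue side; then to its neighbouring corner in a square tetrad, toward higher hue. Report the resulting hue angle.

analog 51° ↓ −51°: 301 − 51 = 250°
complement +180°: 250 + 180 = 430 → 430 − 360 = 70°
triadic ↑ +120°: 70 + 120 = 190°
square ↑ +90°: 190 + 90 = 280°

280°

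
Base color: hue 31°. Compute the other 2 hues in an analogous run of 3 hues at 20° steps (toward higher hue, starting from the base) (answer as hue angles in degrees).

31 + 20 = 51°
31 + 40 = 71°

51° and 71°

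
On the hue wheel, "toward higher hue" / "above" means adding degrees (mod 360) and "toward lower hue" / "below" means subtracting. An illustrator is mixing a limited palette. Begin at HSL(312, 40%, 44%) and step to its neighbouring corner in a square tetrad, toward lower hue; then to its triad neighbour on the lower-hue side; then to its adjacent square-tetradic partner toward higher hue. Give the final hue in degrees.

−90° (square ↓): 312 − 90 = 222°
−120° (triadic ↓): 222 − 120 = 102°
+90° (square ↑): 102 + 90 = 192°

192°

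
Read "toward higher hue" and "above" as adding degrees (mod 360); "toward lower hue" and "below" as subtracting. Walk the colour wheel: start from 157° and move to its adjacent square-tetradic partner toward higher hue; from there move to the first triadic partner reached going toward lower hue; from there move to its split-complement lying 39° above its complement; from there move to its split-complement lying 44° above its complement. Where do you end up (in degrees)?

210°

square ↑ +90°: 157 + 90 = 247°
triadic ↓ −120°: 247 − 120 = 127°
split-comp 39° ↑ +219°: 127 + 219 = 346°
split-comp 44° ↑ +224°: 346 + 224 = 570 → 570 − 360 = 210°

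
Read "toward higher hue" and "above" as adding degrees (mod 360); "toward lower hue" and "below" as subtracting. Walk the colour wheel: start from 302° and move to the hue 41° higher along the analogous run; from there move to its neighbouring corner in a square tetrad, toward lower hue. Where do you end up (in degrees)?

analog 41° ↑ +41°: 302 + 41 = 343°
square ↓ −90°: 343 − 90 = 253°

253°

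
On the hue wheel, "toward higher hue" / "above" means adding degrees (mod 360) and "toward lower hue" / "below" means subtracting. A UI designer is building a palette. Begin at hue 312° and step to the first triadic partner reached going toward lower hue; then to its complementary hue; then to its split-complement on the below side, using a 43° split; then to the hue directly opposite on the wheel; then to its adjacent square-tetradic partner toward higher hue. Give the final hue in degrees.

59°

312 − 120 = 192°   (triadic ↓)
192 + 180 = 372 → 372 − 360 = 12°   (complement)
12 + 137 = 149°   (split-comp 43° ↓)
149 + 180 = 329°   (complement)
329 + 90 = 419 → 419 − 360 = 59°   (square ↑)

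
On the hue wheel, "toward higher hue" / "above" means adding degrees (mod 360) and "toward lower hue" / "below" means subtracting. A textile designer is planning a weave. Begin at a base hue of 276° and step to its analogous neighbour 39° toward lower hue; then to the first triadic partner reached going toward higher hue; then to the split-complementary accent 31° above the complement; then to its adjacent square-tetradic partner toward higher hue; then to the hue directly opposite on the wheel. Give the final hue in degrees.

118°

276 − 39 = 237°   (analog 39° ↓)
237 + 120 = 357°   (triadic ↑)
357 + 211 = 568 → 568 − 360 = 208°   (split-comp 31° ↑)
208 + 90 = 298°   (square ↑)
298 + 180 = 478 → 478 − 360 = 118°   (complement)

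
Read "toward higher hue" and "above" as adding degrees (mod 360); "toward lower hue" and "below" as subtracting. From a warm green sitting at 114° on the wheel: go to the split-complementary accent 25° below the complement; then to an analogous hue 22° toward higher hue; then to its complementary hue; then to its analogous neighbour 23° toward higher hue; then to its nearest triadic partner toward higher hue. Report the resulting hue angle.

+155° (split-comp 25° ↓): 114 + 155 = 269°
+22° (analog 22° ↑): 269 + 22 = 291°
+180° (complement): 291 + 180 = 471 → 471 − 360 = 111°
+23° (analog 23° ↑): 111 + 23 = 134°
+120° (triadic ↑): 134 + 120 = 254°

254°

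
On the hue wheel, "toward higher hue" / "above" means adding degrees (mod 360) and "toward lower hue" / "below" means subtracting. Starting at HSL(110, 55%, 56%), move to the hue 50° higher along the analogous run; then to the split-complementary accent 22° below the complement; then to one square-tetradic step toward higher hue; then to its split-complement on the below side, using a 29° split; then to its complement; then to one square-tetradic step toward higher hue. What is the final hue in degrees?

110 + 50 = 160°   (analog 50° ↑)
160 + 158 = 318°   (split-comp 22° ↓)
318 + 90 = 408 → 408 − 360 = 48°   (square ↑)
48 + 151 = 199°   (split-comp 29° ↓)
199 + 180 = 379 → 379 − 360 = 19°   (complement)
19 + 90 = 109°   (square ↑)

109°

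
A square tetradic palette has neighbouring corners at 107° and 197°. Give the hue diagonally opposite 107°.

A square tetradic scheme places four hues 90° apart; opposite corners are 180° apart.
107 + 180 = 287°

287°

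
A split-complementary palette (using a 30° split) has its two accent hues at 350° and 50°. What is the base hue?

200°

The accents sit 30° either side of the complement, so the complement is their short-arc midpoint on the wheel.
Short-arc midpoint of 350° and 50°: 20°.
Base is 180° from the complement: 20 − 180 = -160 → -160 + 360 = 200°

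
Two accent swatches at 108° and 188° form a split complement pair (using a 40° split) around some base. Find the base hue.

328°

The accents sit 40° either side of the complement, so the complement is their short-arc midpoint on the wheel.
Short-arc midpoint of 108° and 188°: 148°.
Base is 180° from the complement: 148 − 180 = -32 → -32 + 360 = 328°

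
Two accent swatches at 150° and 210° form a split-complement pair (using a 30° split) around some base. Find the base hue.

The accents sit 30° either side of the complement, so the complement is their short-arc midpoint on the wheel.
Short-arc midpoint of 150° and 210°: 180°.
Base is 180° from the complement: 180 − 180 = 0°

0°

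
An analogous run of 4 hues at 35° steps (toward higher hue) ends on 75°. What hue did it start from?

330°

3 steps of 35° (toward higher hue) give a net shift of +105°.
Start = end − shift: 75 − 105 = -30 → -30 + 360 = 330°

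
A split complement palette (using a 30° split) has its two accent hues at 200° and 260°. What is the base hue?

50°

The accents sit 30° either side of the complement, so the complement is their short-arc midpoint on the wheel.
Short-arc midpoint of 200° and 260°: 230°.
Base is 180° from the complement: 230 − 180 = 50°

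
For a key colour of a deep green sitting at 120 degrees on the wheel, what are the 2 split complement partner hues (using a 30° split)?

Split-complementary hues sit 30° either side of the complement.
Complement of 120 degrees: 120 + 180 = 300°
300 − 30 = 270°
300 + 30 = 330°

270° and 330°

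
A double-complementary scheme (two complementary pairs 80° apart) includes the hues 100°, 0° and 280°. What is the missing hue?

180°

A rectangular tetradic uses two complementary pairs 80° apart: offsets 0°, 80°, 180°, 260°.
Among {0°, 100°, 280°}, 280° and 100° are a 180° pair.
The remaining hue 0° needs its own complement: 0 + 180 = 180°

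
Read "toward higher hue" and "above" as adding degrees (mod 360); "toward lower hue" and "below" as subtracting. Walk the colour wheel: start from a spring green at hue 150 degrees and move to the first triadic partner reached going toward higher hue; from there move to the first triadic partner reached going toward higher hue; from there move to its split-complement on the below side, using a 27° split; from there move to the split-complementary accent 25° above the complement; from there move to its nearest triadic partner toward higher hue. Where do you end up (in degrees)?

+120° (triadic ↑): 150 + 120 = 270°
+120° (triadic ↑): 270 + 120 = 390 → 390 − 360 = 30°
+153° (split-comp 27° ↓): 30 + 153 = 183°
+205° (split-comp 25° ↑): 183 + 205 = 388 → 388 − 360 = 28°
+120° (triadic ↑): 28 + 120 = 148°

148°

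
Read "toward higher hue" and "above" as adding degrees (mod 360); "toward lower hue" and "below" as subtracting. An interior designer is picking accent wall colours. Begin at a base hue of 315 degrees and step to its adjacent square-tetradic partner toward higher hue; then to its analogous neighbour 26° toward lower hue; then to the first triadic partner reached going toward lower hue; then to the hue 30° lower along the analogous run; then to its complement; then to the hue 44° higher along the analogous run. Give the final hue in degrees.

93°

315 + 90 = 405 → 405 − 360 = 45°   (square ↑)
45 − 26 = 19°   (analog 26° ↓)
19 − 120 = -101 → -101 + 360 = 259°   (triadic ↓)
259 − 30 = 229°   (analog 30° ↓)
229 + 180 = 409 → 409 − 360 = 49°   (complement)
49 + 44 = 93°   (analog 44° ↑)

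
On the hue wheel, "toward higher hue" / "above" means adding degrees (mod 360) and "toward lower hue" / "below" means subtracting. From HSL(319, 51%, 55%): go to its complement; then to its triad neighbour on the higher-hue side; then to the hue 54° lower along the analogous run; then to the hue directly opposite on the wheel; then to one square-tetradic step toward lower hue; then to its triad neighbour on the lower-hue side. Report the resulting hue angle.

319 + 180 = 499 → 499 − 360 = 139°   (complement)
139 + 120 = 259°   (triadic ↑)
259 − 54 = 205°   (analog 54° ↓)
205 + 180 = 385 → 385 − 360 = 25°   (complement)
25 − 90 = -65 → -65 + 360 = 295°   (square ↓)
295 − 120 = 175°   (triadic ↓)

175°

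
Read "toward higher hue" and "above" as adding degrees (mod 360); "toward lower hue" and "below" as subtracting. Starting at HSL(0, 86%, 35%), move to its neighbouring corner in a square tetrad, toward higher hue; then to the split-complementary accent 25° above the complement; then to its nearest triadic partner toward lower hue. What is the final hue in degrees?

square ↑ +90°: 0 + 90 = 90°
split-comp 25° ↑ +205°: 90 + 205 = 295°
triadic ↓ −120°: 295 − 120 = 175°

175°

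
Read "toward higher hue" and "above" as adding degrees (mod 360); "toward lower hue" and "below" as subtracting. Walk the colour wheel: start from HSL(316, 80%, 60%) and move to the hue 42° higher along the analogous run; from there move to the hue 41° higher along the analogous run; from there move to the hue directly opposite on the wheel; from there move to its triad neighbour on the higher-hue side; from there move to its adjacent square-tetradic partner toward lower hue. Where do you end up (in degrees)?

249°

316 + 42 = 358°   (analog 42° ↑)
358 + 41 = 399 → 399 − 360 = 39°   (analog 41° ↑)
39 + 180 = 219°   (complement)
219 + 120 = 339°   (triadic ↑)
339 − 90 = 249°   (square ↓)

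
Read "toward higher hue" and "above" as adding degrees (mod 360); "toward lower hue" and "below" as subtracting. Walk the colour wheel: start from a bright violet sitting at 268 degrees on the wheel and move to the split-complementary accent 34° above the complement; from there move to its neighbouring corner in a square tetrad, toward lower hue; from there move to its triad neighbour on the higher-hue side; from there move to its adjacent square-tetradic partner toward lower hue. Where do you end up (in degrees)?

62°

+214° (split-comp 34° ↑): 268 + 214 = 482 → 482 − 360 = 122°
−90° (square ↓): 122 − 90 = 32°
+120° (triadic ↑): 32 + 120 = 152°
−90° (square ↓): 152 − 90 = 62°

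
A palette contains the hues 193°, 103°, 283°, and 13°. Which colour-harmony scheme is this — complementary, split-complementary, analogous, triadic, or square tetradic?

square tetradic

Sort the hues: 13°, 103°, 193°, 283°.
Successive gaps around the wheel: 90°, 90°, 90°, 90°.
Four hues every 90° form a square tetradic scheme.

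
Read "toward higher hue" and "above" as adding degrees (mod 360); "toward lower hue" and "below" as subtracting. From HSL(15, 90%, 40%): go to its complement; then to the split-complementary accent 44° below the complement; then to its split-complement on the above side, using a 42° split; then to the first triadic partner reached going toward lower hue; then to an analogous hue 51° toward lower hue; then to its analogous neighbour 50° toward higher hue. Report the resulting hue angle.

complement +180°: 15 + 180 = 195°
split-comp 44° ↓ +136°: 195 + 136 = 331°
split-comp 42° ↑ +222°: 331 + 222 = 553 → 553 − 360 = 193°
triadic ↓ −120°: 193 − 120 = 73°
analog 51° ↓ −51°: 73 − 51 = 22°
analog 50° ↑ +50°: 22 + 50 = 72°

72°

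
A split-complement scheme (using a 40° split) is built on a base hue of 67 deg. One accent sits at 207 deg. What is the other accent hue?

287°

Split-complementary hues sit 40° either side of the complement.
Complement of the base 67°: 67 + 180 = 247°
The given accent 207° is 40° one side of 247°; the other accent sits 40° the other side: 247 + 40 = 287°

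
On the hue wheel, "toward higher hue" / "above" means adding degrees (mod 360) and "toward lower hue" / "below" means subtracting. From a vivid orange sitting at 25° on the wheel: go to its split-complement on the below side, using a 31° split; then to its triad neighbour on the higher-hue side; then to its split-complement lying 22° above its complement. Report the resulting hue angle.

136°

+149° (split-comp 31° ↓): 25 + 149 = 174°
+120° (triadic ↑): 174 + 120 = 294°
+202° (split-comp 22° ↑): 294 + 202 = 496 → 496 − 360 = 136°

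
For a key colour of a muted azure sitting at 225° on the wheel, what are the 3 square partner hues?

A square tetradic scheme places four hues every 90°.
225 + 90 = 315°
225 + 180 = 405 → 405 − 360 = 45°
225 + 270 = 495 → 495 − 360 = 135°

315°, 45°, and 135°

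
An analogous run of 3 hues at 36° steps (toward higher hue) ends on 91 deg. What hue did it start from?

19°

2 steps of 36° (toward higher hue) give a net shift of +72°.
Start = end − shift: 91 − 72 = 19°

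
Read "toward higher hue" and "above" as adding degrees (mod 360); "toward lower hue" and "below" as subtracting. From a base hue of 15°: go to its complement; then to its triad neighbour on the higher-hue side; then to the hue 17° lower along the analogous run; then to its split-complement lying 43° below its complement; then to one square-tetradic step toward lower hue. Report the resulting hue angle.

+180° (complement): 15 + 180 = 195°
+120° (triadic ↑): 195 + 120 = 315°
−17° (analog 17° ↓): 315 − 17 = 298°
+137° (split-comp 43° ↓): 298 + 137 = 435 → 435 − 360 = 75°
−90° (square ↓): 75 − 90 = -15 → -15 + 360 = 345°

345°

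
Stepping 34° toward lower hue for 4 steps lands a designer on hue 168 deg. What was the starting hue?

304°

4 steps of 34° (toward lower hue) give a net shift of −136°.
Start = end − shift: 168 + 136 = 304°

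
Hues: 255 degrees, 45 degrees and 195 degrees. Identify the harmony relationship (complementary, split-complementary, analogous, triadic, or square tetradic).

Sort the hues: 45°, 195°, 255°.
Successive gaps around the wheel: 150°, 60°, 150°.
Two 150° gaps and one 60° gap — a base hue opposite a pair of accents 30° either side of its complement — is the split-complementary pattern.

split-complementary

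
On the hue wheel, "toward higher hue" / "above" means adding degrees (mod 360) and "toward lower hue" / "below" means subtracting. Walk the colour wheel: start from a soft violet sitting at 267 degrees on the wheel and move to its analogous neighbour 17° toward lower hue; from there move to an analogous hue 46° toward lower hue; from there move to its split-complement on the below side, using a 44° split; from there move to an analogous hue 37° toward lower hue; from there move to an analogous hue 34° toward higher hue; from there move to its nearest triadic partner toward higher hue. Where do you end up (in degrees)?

97°

−17° (analog 17° ↓): 267 − 17 = 250°
−46° (analog 46° ↓): 250 − 46 = 204°
+136° (split-comp 44° ↓): 204 + 136 = 340°
−37° (analog 37° ↓): 340 − 37 = 303°
+34° (analog 34° ↑): 303 + 34 = 337°
+120° (triadic ↑): 337 + 120 = 457 → 457 − 360 = 97°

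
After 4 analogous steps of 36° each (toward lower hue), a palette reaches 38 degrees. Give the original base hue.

182°

4 steps of 36° (toward lower hue) give a net shift of −144°.
Start = end − shift: 38 + 144 = 182°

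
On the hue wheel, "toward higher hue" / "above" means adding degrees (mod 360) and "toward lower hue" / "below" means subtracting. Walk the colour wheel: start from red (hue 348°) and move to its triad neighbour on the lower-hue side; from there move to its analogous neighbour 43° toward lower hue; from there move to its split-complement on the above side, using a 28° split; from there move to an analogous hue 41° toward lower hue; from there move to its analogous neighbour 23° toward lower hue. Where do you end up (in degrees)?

329°

−120° (triadic ↓): 348 − 120 = 228°
−43° (analog 43° ↓): 228 − 43 = 185°
+208° (split-comp 28° ↑): 185 + 208 = 393 → 393 − 360 = 33°
−41° (analog 41° ↓): 33 − 41 = -8 → -8 + 360 = 352°
−23° (analog 23° ↓): 352 − 23 = 329°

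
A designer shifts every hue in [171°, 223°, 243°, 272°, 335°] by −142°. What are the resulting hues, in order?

29°, 81°, 101°, 130°, 193°

171 − 142 = 29°
223 − 142 = 81°
243 − 142 = 101°
272 − 142 = 130°
335 − 142 = 193°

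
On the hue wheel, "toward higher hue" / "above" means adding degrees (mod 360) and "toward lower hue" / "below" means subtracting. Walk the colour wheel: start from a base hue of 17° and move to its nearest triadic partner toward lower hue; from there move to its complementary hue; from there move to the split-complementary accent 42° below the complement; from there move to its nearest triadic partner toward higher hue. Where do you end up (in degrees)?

335°

−120° (triadic ↓): 17 − 120 = -103 → -103 + 360 = 257°
+180° (complement): 257 + 180 = 437 → 437 − 360 = 77°
+138° (split-comp 42° ↓): 77 + 138 = 215°
+120° (triadic ↑): 215 + 120 = 335°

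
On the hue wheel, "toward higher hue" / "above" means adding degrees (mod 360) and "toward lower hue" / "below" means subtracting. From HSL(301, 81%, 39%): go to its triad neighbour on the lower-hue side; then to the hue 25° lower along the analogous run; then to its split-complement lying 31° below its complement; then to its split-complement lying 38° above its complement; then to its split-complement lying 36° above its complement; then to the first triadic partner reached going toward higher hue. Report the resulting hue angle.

139°

−120° (triadic ↓): 301 − 120 = 181°
−25° (analog 25° ↓): 181 − 25 = 156°
+149° (split-comp 31° ↓): 156 + 149 = 305°
+218° (split-comp 38° ↑): 305 + 218 = 523 → 523 − 360 = 163°
+216° (split-comp 36° ↑): 163 + 216 = 379 → 379 − 360 = 19°
+120° (triadic ↑): 19 + 120 = 139°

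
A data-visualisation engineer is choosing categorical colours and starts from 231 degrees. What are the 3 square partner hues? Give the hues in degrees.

321°, 51° and 141°

A square tetradic scheme places four hues every 90°.
231 + 90 = 321°
231 + 180 = 411 → 411 − 360 = 51°
231 + 270 = 501 → 501 − 360 = 141°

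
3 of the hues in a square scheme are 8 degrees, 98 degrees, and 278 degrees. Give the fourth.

188°

A square tetradic scheme places four hues every 90°.
The full set through 8° is {8°, 98°, 188°, 278°}.
Given {8°, 98°, 278°}, the missing hue is 188°.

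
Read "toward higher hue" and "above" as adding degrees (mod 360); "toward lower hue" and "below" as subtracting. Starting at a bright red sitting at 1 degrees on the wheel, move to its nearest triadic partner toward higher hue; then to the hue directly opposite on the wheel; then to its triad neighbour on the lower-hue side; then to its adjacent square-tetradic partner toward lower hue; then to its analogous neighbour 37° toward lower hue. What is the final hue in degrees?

54°

+120° (triadic ↑): 1 + 120 = 121°
+180° (complement): 121 + 180 = 301°
−120° (triadic ↓): 301 − 120 = 181°
−90° (square ↓): 181 − 90 = 91°
−37° (analog 37° ↓): 91 − 37 = 54°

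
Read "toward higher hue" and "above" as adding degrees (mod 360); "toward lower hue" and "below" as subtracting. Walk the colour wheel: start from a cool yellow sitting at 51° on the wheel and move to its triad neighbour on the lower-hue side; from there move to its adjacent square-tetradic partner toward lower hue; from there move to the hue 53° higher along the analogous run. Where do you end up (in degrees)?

triadic ↓ −120°: 51 − 120 = -69 → -69 + 360 = 291°
square ↓ −90°: 291 − 90 = 201°
analog 53° ↑ +53°: 201 + 53 = 254°

254°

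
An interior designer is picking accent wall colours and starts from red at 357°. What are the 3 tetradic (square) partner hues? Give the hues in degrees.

87°, 177°, 267°

A square tetradic scheme places four hues every 90°.
357 + 90 = 447 → 447 − 360 = 87°
357 + 180 = 537 → 537 − 360 = 177°
357 + 270 = 627 → 627 − 360 = 267°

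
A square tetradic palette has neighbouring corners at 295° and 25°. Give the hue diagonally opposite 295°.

115°

A square tetradic scheme places four hues 90° apart; opposite corners are 180° apart.
295 + 180 = 475 → 475 − 360 = 115°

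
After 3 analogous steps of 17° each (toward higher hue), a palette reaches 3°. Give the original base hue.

3 steps of 17° (toward higher hue) give a net shift of +51°.
Start = end − shift: 3 − 51 = -48 → -48 + 360 = 312°

312°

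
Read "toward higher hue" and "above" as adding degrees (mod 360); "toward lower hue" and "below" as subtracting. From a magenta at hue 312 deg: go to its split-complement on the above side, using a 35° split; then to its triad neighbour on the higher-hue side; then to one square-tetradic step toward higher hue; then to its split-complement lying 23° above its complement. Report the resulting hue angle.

split-comp 35° ↑ +215°: 312 + 215 = 527 → 527 − 360 = 167°
triadic ↑ +120°: 167 + 120 = 287°
square ↑ +90°: 287 + 90 = 377 → 377 − 360 = 17°
split-comp 23° ↑ +203°: 17 + 203 = 220°

220°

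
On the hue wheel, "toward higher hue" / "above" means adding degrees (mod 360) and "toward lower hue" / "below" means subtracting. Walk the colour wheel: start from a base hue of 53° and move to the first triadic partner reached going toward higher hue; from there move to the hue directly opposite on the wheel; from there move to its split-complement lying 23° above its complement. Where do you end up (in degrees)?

53 + 120 = 173°   (triadic ↑)
173 + 180 = 353°   (complement)
353 + 203 = 556 → 556 − 360 = 196°   (split-comp 23° ↑)

196°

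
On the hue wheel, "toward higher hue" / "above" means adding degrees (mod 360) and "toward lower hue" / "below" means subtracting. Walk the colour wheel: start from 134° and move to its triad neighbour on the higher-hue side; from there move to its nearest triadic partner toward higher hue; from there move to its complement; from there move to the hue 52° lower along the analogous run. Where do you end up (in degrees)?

+120° (triadic ↑): 134 + 120 = 254°
+120° (triadic ↑): 254 + 120 = 374 → 374 − 360 = 14°
+180° (complement): 14 + 180 = 194°
−52° (analog 52° ↓): 194 − 52 = 142°

142°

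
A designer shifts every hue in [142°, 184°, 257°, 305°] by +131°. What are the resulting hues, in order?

273°, 315°, 28°, 76°

142 + 131 = 273°
184 + 131 = 315°
257 + 131 = 388 → 388 − 360 = 28°
305 + 131 = 436 → 436 − 360 = 76°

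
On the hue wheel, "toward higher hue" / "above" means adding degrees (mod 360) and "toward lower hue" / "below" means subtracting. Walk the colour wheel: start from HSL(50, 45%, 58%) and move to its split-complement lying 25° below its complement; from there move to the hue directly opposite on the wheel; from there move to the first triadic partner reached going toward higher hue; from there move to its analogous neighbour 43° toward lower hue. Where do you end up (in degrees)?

102°

+155° (split-comp 25° ↓): 50 + 155 = 205°
+180° (complement): 205 + 180 = 385 → 385 − 360 = 25°
+120° (triadic ↑): 25 + 120 = 145°
−43° (analog 43° ↓): 145 − 43 = 102°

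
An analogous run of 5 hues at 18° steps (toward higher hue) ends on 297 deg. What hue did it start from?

4 steps of 18° (toward higher hue) give a net shift of +72°.
Start = end − shift: 297 − 72 = 225°

225°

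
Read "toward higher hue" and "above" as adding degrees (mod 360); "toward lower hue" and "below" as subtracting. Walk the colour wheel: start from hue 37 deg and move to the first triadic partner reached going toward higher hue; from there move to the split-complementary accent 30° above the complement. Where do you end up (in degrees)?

triadic ↑ +120°: 37 + 120 = 157°
split-comp 30° ↑ +210°: 157 + 210 = 367 → 367 − 360 = 7°

7°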